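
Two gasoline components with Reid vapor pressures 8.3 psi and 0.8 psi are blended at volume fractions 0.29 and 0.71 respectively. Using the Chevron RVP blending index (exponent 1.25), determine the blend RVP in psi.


Chevron index: RVP_blend = (sum xi*RVPi^1.25)^(1/1.25)
RVP^1.25 terms: 0.29 * 8.3^1.25 + 0.71 * 0.8^1.25 = 4.62268
RVP_blend = 4.62268^(1/1.25) = 3.403

3.403 psi


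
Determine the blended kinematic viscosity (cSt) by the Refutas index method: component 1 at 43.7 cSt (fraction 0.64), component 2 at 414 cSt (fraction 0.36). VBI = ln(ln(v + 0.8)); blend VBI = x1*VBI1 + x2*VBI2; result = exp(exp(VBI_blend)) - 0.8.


Refutas method: VBN_i = 14.534*ln(ln(visc_i + 0.8)) + 10.975, blended linearly by mass fraction; since VBN is linear in VBI_i = ln(ln(visc_i + 0.8)) and the fractions sum to 1, blend VBI directly: visc = exp(exp(VBI_blend)) - 0.8
VBI_1 = ln(ln(43.7 + 0.8)) = 1.33381
VBI_2 = ln(ln(414 + 0.8)) = 1.79638
VBI_blend = 0.64 * 1.33381 + 0.36 * 1.79638 = 1.50034
visc_blend = exp(exp(1.50034)) - 0.8 = 87.72

87.72 cSt


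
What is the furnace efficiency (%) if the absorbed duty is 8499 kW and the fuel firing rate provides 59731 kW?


Furnace efficiency = Q_absorbed / Q_fuel * 100
= 8499 / 59731 * 100 = 14.23

14.23 %


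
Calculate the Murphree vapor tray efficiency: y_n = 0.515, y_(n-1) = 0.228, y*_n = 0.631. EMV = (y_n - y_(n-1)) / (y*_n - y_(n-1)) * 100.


Murphree vapor efficiency: EMV = (y_n - y_(n-1)) / (y*_n - y_(n-1)) * 100
EMV = (0.515 - 0.228) / (0.631 - 0.228) * 100 = 0.287 / 0.403 * 100 = 71.22

71.22 %


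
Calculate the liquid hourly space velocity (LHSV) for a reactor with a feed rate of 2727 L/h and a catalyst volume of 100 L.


LHSV = volumetric feed rate / catalyst volume
= 2727 L/h / 100 L
= 27.27 h^-1

27.27 h^-1


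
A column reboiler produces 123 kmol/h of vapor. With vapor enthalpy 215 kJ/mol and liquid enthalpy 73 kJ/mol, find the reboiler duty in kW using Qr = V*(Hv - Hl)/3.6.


Qr = 123 * (215 - 73) / 3.6 = 123 * 142 / 3.6 = 4852

4852 kW


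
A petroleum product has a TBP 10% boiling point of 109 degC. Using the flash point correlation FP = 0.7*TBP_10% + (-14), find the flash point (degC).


FP = 0.7 * 109 + (-14) = 62.3

62.3 degC


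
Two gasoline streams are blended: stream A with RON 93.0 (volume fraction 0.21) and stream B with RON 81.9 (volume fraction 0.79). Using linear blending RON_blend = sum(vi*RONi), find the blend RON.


Linear blending: RON_blend = sum(vi * RONi)
Contribution 1: 0.21 * 93.0 = 19.53
Contribution 2: 0.79 * 81.9 = 64.701
RON_blend = 19.53 + 64.701 = 84.231

84.231


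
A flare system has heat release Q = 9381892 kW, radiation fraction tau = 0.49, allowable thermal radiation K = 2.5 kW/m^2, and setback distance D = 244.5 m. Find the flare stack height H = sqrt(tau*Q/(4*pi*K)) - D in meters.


tau*Q/(4*pi*K) = 0.49 * 9381892 / (4 * pi * 2.5) = 146331
sqrt(146331) = 382.532
H = 382.532 - 244.5 = 138.0

138.0 m


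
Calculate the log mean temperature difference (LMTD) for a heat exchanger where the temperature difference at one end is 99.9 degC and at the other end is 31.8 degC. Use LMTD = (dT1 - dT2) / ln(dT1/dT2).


LMTD = (dT1 - dT2) / ln(dT1/dT2)
= (99.9 - 31.8) / ln(99.9 / 31.8) = 68.1 / 1.1447 = 59.49

59.49 degC


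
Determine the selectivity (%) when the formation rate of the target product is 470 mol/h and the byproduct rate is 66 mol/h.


Selectivity = desired / (desired + undesired) * 100
Total products = 470 + 66 = 536 mol/h
S = 470 / 536 * 100
= 0.8769 * 100
= 87.69 %

87.69 %


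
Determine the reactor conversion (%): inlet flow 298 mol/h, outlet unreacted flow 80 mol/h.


X = (F_in - F_out) / F_in * 100
Moles reacted = 298 - 80 = 218
X = 218 / 298 * 100
= 0.7315 * 100
= 73.15 %

73.15 %


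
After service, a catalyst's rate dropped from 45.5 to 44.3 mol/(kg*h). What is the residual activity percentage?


Activity (%) = (rate_used / rate_fresh) * 100
rate_used = 44.3, rate_fresh = 45.5
= (44.3 / 45.5) * 100
= 0.9736 * 100 = 97.36

97.36 %


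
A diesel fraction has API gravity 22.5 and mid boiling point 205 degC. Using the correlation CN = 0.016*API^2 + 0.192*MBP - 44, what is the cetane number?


CN = 0.016 * 22.5^2 + 0.192 * 205 - 44
CN = 8.1 + 39.36 - 44 = 3.46

3.46


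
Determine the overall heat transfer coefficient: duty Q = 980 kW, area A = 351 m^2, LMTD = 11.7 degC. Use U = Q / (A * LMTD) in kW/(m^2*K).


From Q = U*A*LMTD, U = Q / (A * LMTD)
U = 980 / (351 * 11.7) = 980 / 4106.7 = 0.2386

0.2386 kW/(m^2*K)


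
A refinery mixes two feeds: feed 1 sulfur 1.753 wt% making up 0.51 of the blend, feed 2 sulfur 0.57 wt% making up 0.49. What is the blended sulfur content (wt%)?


Linear sulfur blending: S_blend = x1*S1 + x2*S2
Contribution 1: 0.51 * 1.753 = 0.89403 wt%
Contribution 2: 0.49 * 0.57 = 0.2793 wt%
S_blend = 0.89403 + 0.2793 = 1.17333

1.17333 wt%


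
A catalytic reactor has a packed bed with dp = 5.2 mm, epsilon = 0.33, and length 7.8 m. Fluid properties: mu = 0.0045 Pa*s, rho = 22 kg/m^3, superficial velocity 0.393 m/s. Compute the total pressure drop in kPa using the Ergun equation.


dp = 5.2 mm = 0.0052 m
Viscous term = 150*0.0045*0.393*(1-0.33)^2 / (0.0052^2*0.33^3) = 122546
Inertial term = 1.75*22*0.393^2*(1-0.33) / (0.0052*0.33^3) = 21319.4
dP/L = 122546 + 21319.4 = 143865 Pa/m
dP = 143865 * 7.8 / 1000 = 1122 kPa

1122 kPa


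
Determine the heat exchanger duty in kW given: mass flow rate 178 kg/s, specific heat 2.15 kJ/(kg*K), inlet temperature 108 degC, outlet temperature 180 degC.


Q = m_dot * cp * delta_T
delta_T = 180 - 108 = 72 K
Q = 178 * 2.15 * 72
= 382.7 * 72
= 27554.4 kW

27554.4 kW


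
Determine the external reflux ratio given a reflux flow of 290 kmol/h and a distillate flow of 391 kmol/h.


Reflux ratio definition: R = L / D (liquid returned / distillate withdrawn)
L = 290 kmol/h, D = 391 kmol/h
R = 290 / 391 = 0.7417

0.7417


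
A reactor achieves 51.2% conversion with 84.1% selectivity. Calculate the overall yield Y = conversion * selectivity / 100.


Overall yield = conversion (%) * selectivity (%) / 100
Conversion = 51.2%, Selectivity = 84.1%
Y = 51.2 * 84.1 / 100
= 43.0592 %

43.0592 %


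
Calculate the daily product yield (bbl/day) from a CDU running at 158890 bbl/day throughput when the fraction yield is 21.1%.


Crude throughput = 158890 bbl/day
Fraction yield = 21.1%
yield = throughput * fraction / 100
yield = 158890 * 21.1 / 100 = 33525.79

33525.79 bbl/day


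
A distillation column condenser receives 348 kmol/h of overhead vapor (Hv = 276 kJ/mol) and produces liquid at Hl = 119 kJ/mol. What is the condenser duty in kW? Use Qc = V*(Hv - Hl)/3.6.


Qc = 348 * (276 - 119) / 3.6 = 348 * 157 / 3.6 = 15180

15180 kW


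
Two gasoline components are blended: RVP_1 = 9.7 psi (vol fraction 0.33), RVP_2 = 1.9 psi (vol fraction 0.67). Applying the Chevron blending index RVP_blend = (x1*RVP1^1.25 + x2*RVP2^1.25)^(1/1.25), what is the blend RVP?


Chevron index: RVP_blend = (sum xi*RVPi^1.25)^(1/1.25)
RVP^1.25 terms: 0.33 * 9.7^1.25 + 0.67 * 1.9^1.25 = 7.14366
RVP_blend = 7.14366^(1/1.25) = 4.821

4.821 psi


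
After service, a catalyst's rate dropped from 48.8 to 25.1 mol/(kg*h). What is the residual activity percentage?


Activity (%) = (rate_used / rate_fresh) * 100
rate_used = 25.1, rate_fresh = 48.8
= (25.1 / 48.8) * 100
= 0.5143 * 100 = 51.43

51.43 %


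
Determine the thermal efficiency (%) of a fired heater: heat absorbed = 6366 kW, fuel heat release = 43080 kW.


Furnace efficiency = Q_absorbed / Q_fuel * 100
= 6366 / 43080 * 100 = 14.78

14.78 %


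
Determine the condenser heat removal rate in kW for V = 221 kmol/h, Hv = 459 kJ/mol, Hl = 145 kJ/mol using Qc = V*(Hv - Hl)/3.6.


Qc = 221 * (459 - 145) / 3.6 = 221 * 314 / 3.6 = 19280

19280 kW


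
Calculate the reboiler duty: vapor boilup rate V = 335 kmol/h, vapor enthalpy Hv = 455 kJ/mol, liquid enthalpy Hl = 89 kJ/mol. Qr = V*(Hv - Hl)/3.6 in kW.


Qr = 335 * (455 - 89) / 3.6 = 335 * 366 / 3.6 = 34060

34060 kW


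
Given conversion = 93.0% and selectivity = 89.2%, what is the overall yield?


Overall yield = conversion (%) * selectivity (%) / 100
Conversion = 93.0%, Selectivity = 89.2%
Y = 93.0 * 89.2 / 100
= 82.956 %

82.956 %


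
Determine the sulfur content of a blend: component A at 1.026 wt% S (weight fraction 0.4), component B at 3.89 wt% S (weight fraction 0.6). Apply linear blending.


Linear sulfur blending: S_blend = x1*S1 + x2*S2
Contribution 1: 0.4 * 1.026 = 0.4104 wt%
Contribution 2: 0.6 * 3.89 = 2.334 wt%
S_blend = 0.4104 + 2.334 = 2.7444

2.7444 wt%


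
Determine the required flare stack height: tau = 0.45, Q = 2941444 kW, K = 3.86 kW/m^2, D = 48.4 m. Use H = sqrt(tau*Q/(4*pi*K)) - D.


tau*Q/(4*pi*K) = 0.45 * 2941444 / (4 * pi * 3.86) = 27288.3
sqrt(27288.3) = 165.192
H = 165.192 - 48.4 = 116.8

116.8 m


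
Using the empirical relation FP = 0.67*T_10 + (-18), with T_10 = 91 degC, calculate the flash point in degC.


FP = 0.67 * 91 + (-18) = 42.97

42.97 degC


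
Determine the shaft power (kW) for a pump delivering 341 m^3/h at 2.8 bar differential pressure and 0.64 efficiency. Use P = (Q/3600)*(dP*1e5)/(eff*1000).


Q = 341 / 3600 = 0.0947222 m^3/s
P = 0.0947222 * (2.8 * 1e5) / 0.64 / 1000 = 41.44

41.44 kW


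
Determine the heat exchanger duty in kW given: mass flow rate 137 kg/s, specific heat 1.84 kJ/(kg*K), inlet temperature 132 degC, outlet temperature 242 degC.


Q = m_dot * cp * delta_T
delta_T = 242 - 132 = 110 K
Q = 137 * 1.84 * 110
= 252.08 * 110
= 27728.8 kW

27728.8 kW


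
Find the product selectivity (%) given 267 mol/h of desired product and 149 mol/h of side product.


Selectivity = desired / (desired + undesired) * 100
Total products = 267 + 149 = 416 mol/h
S = 267 / 416 * 100
= 0.6418 * 100
= 64.18 %

64.18 %


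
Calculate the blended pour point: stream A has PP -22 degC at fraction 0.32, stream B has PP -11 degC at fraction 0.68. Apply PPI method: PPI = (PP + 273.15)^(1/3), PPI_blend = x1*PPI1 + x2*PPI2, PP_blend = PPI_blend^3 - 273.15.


PPI_1 = (-22 + 273.15)^(1/3) = 6.30925
PPI_2 = (-11 + 273.15)^(1/3) = 6.400049
PPI_blend = 0.32 * 6.30925 + 0.68 * 6.400049 = 6.370993
PP_blend = 6.370993^3 - 273.15 = 258.5958 - 273.15 = -14.55

-14.55 degC


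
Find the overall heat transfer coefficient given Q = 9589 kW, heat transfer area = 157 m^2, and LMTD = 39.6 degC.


From Q = U*A*LMTD, U = Q / (A * LMTD)
U = 9589 / (157 * 39.6) = 9589 / 6217.2 = 1.542

1.542 kW/(m^2*K)


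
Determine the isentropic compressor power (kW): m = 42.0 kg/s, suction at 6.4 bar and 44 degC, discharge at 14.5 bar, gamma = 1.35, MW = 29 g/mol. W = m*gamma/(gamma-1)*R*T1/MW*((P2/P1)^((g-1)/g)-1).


Isentropic work: W = m*(gamma/(gamma-1))*(R*T1/MW)*((P2/P1)^((gamma-1)/gamma) - 1)
T1 = 44 + 273.15 = 317.15 K
Pressure ratio = 14.5 / 6.4 = 2.26562
Exponent = (1.35 - 1)/1.35 = 0.259259
(P2/P1)^exp - 1 = 2.26562^0.259259 - 1 = 0.236191
W = 42.0 * 1.35 / 0.35 * 8.314 * 317.15 / 29 * 0.236191 = 3479

3479 kW


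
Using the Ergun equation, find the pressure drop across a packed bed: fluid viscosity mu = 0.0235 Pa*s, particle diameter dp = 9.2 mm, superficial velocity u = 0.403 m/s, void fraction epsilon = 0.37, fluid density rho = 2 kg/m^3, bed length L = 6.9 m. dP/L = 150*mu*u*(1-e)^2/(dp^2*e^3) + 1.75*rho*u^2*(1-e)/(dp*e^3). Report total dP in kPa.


dp = 9.2 mm = 0.0092 m
Viscous term = 150*0.0235*0.403*(1-0.37)^2 / (0.0092^2*0.37^3) = 131512
Inertial term = 1.75*2*0.403^2*(1-0.37) / (0.0092*0.37^3) = 768.468
dP/L = 131512 + 768.468 = 132280 Pa/m
dP = 132280 * 6.9 / 1000 = 912.7 kPa

912.7 kPa


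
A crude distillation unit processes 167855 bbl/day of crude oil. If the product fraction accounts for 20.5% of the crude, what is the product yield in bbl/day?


Crude throughput = 167855 bbl/day
Fraction yield = 20.5%
yield = throughput * fraction / 100
yield = 167855 * 20.5 / 100 = 34410.275

34410.275 bbl/day


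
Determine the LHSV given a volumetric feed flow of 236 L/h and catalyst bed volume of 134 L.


LHSV = volumetric feed rate / catalyst volume
= 236 L/h / 134 L
= 1.761 h^-1

1.761 h^-1


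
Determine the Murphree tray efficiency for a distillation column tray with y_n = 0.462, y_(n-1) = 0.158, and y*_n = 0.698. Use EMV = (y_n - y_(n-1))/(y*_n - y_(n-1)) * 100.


Murphree vapor efficiency: EMV = (y_n - y_(n-1)) / (y*_n - y_(n-1)) * 100
EMV = (0.462 - 0.158) / (0.698 - 0.158) * 100 = 0.304 / 0.54 * 100 = 56.30

56.30 %


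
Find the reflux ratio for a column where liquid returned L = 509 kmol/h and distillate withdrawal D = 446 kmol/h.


Reflux ratio definition: R = L / D (liquid returned / distillate withdrawn)
L = 509 kmol/h, D = 446 kmol/h
R = 509 / 446 = 1.141

1.141


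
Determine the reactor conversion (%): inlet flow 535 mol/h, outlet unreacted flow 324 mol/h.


X = (F_in - F_out) / F_in * 100
Moles reacted = 535 - 324 = 211
X = 211 / 535 * 100
= 0.3944 * 100
= 39.44 %

39.44 %


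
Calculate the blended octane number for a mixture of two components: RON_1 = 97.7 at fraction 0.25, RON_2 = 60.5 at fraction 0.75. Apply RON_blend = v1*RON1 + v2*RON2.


Linear blending: RON_blend = sum(vi * RONi)
Contribution 1: 0.25 * 97.7 = 24.425
Contribution 2: 0.75 * 60.5 = 45.375
RON_blend = 24.425 + 45.375 = 69.8

69.8


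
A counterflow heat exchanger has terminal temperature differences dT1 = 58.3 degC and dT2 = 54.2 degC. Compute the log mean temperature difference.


LMTD = (dT1 - dT2) / ln(dT1/dT2)
= (58.3 - 54.2) / ln(58.3 / 54.2) = 4.1 / 0.0729212 = 56.23

56.23 degC


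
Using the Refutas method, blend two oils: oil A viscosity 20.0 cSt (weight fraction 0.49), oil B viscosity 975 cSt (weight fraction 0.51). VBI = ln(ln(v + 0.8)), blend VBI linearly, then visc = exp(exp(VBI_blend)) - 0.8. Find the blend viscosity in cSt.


Refutas method: VBN_i = 14.534*ln(ln(visc_i + 0.8)) + 10.975, blended linearly by mass fraction; since VBN is linear in VBI_i = ln(ln(visc_i + 0.8)) and the fractions sum to 1, blend VBI directly: visc = exp(exp(VBI_blend)) - 0.8
VBI_1 = ln(ln(20.0 + 0.8)) = 1.1102
VBI_2 = ln(ln(975 + 0.8)) = 1.92909
VBI_blend = 0.49 * 1.1102 + 0.51 * 1.92909 = 1.52783
visc_blend = exp(exp(1.52783)) - 0.8 = 99.50

99.50 cSt


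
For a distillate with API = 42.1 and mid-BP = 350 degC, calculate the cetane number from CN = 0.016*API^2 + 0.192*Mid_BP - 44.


CN = 0.016 * 42.1^2 + 0.192 * 350 - 44
CN = 28.35856 + 67.2 - 44 = 51.55856

51.55856


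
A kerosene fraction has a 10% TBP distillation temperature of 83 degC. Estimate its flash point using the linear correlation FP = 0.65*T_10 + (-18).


FP = 0.65 * 83 + (-18) = 35.95

35.95 degC


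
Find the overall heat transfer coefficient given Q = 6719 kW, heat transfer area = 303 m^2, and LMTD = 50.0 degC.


From Q = U*A*LMTD, U = Q / (A * LMTD)
U = 6719 / (303 * 50.0) = 6719 / 15150 = 0.4435

0.4435 kW/(m^2*K)


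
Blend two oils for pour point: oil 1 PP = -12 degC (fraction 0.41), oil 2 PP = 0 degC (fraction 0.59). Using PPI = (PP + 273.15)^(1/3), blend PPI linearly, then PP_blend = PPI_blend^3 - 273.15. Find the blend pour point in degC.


PPI_1 = (-12 + 273.15)^(1/3) = 6.391901
PPI_2 = (0 + 273.15)^(1/3) = 6.488342
PPI_blend = 0.41 * 6.391901 + 0.59 * 6.488342 = 6.448801
PP_blend = 6.448801^3 - 273.15 = 268.1865 - 273.15 = -4.96

-4.96 degC


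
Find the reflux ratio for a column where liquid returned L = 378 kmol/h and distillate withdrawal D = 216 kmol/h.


Reflux ratio definition: R = L / D (liquid returned / distillate withdrawn)
L = 378 kmol/h, D = 216 kmol/h
R = 378 / 216 = 1.750

1.750


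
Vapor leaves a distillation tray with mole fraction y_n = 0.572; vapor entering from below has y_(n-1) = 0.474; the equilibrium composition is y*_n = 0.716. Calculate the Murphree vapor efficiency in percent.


Murphree vapor efficiency: EMV = (y_n - y_(n-1)) / (y*_n - y_(n-1)) * 100
EMV = (0.572 - 0.474) / (0.716 - 0.474) * 100 = 0.098 / 0.242 * 100 = 40.50

40.50 %


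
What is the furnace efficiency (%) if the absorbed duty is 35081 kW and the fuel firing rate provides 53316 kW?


Furnace efficiency = Q_absorbed / Q_fuel * 100
= 35081 / 53316 * 100 = 65.80

65.80 %


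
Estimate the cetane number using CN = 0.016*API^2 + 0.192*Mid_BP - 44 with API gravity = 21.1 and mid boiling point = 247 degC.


CN = 0.016 * 21.1^2 + 0.192 * 247 - 44
CN = 7.12336 + 47.424 - 44 = 10.54736

10.54736


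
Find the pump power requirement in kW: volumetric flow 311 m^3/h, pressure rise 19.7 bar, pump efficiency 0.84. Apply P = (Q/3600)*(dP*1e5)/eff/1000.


Q = 311 / 3600 = 0.0863889 m^3/s
P = 0.0863889 * (19.7 * 1e5) / 0.84 / 1000 = 202.6

202.6 kW


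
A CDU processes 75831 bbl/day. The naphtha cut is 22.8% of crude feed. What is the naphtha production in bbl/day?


Crude throughput = 75831 bbl/day
Fraction yield = 22.8%
yield = throughput * fraction / 100
yield = 75831 * 22.8 / 100 = 17289.468

17289.468 bbl/day


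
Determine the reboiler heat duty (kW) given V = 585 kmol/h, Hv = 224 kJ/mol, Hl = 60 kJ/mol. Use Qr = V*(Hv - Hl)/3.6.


Qr = 585 * (224 - 60) / 3.6 = 585 * 164 / 3.6 = 26650

26650 kW


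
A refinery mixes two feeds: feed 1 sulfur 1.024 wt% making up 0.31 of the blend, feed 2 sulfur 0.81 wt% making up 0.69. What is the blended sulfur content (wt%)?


Linear sulfur blending: S_blend = x1*S1 + x2*S2
Contribution 1: 0.31 * 1.024 = 0.31744 wt%
Contribution 2: 0.69 * 0.81 = 0.5589 wt%
S_blend = 0.31744 + 0.5589 = 0.87634

0.87634 wt%


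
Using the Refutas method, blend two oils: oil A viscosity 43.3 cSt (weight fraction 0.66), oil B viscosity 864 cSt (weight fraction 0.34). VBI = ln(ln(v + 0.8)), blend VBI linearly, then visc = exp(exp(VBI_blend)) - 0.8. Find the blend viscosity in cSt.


Refutas method: VBN_i = 14.534*ln(ln(visc_i + 0.8)) + 10.975, blended linearly by mass fraction; since VBN is linear in VBI_i = ln(ln(visc_i + 0.8)) and the fractions sum to 1, blend VBI directly: visc = exp(exp(VBI_blend)) - 0.8
VBI_1 = ln(ln(43.3 + 0.8)) = 1.33143
VBI_2 = ln(ln(864 + 0.8)) = 1.91139
VBI_blend = 0.66 * 1.33143 + 0.34 * 1.91139 = 1.52862
visc_blend = exp(exp(1.52862)) - 0.8 = 99.87

99.87 cSt


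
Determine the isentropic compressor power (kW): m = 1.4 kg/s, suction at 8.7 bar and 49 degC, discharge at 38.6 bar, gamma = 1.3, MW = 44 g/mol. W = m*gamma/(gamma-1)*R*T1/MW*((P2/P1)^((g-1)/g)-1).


Isentropic work: W = m*(gamma/(gamma-1))*(R*T1/MW)*((P2/P1)^((gamma-1)/gamma) - 1)
T1 = 49 + 273.15 = 322.15 K
Pressure ratio = 38.6 / 8.7 = 4.43678
Exponent = (1.3 - 1)/1.3 = 0.230769
(P2/P1)^exp - 1 = 4.43678^0.230769 - 1 = 0.410338
W = 1.4 * 1.3 / 0.3 * 8.314 * 322.15 / 44 * 0.410338 = 151.5

151.5 kW


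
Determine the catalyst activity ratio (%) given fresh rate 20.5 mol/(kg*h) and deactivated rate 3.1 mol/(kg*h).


Activity (%) = (rate_used / rate_fresh) * 100
rate_used = 3.1, rate_fresh = 20.5
= (3.1 / 20.5) * 100
= 0.1512 * 100 = 15.12

15.12 %


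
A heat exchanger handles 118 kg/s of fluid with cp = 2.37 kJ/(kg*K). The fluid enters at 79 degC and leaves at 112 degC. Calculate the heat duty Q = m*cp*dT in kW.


Q = m_dot * cp * delta_T
delta_T = 112 - 79 = 33 K
Q = 118 * 2.37 * 33
= 279.66 * 33
= 9228.78 kW

9228.78 kW


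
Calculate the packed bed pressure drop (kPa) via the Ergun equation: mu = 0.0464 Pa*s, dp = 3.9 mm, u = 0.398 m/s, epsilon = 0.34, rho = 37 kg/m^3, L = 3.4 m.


dp = 3.9 mm = 0.0039 m
Viscous term = 150*0.0464*0.398*(1-0.34)^2 / (0.0039^2*0.34^3) = 2018430
Inertial term = 1.75*37*0.398^2*(1-0.34) / (0.0039*0.34^3) = 44162
dP/L = 2018430 + 44162 = 2062590 Pa/m
dP = 2062590 * 3.4 / 1000 = 7013 kPa

7013 kPa


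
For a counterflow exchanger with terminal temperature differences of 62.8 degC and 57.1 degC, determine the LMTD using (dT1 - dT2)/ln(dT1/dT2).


LMTD = (dT1 - dT2) / ln(dT1/dT2)
= (62.8 - 57.1) / ln(62.8 / 57.1) = 5.7 / 0.095151 = 59.90

59.90 degC


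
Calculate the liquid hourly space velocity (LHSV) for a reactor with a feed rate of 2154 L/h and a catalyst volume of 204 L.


LHSV = volumetric feed rate / catalyst volume
= 2154 L/h / 204 L
= 10.56 h^-1

10.56 h^-1


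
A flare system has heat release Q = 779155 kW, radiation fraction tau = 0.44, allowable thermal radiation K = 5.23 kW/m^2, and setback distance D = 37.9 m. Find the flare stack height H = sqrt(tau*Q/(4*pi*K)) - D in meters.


tau*Q/(4*pi*K) = 0.44 * 779155 / (4 * pi * 5.23) = 5216.33
sqrt(5216.33) = 72.2242
H = 72.2242 - 37.9 = 34.32

34.32 m


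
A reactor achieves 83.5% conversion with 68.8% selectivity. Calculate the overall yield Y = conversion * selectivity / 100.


Overall yield = conversion (%) * selectivity (%) / 100
Conversion = 83.5%, Selectivity = 68.8%
Y = 83.5 * 68.8 / 100
= 57.448 %

57.448 %


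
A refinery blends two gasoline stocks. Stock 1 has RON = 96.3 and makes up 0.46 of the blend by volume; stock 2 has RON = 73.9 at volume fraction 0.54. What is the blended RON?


Linear blending: RON_blend = sum(vi * RONi)
Contribution 1: 0.46 * 96.3 = 44.298
Contribution 2: 0.54 * 73.9 = 39.906
RON_blend = 44.298 + 39.906 = 84.204

84.204


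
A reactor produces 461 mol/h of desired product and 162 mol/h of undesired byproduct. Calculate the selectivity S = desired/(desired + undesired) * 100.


Selectivity = desired / (desired + undesired) * 100
Total products = 461 + 162 = 623 mol/h
S = 461 / 623 * 100
= 0.7400 * 100
= 74.00 %

74.00 %


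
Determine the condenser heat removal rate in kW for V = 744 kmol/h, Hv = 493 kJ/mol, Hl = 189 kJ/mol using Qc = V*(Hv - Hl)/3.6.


Qc = 744 * (493 - 189) / 3.6 = 744 * 304 / 3.6 = 62830

62830 kW


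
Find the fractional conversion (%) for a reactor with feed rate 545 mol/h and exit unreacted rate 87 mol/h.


X = (F_in - F_out) / F_in * 100
Moles reacted = 545 - 87 = 458
X = 458 / 545 * 100
= 0.8404 * 100
= 84.04 %

84.04 %


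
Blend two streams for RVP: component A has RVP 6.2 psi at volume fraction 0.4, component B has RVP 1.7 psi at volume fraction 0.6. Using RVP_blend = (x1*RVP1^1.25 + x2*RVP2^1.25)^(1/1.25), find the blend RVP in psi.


Chevron index: RVP_blend = (sum xi*RVPi^1.25)^(1/1.25)
RVP^1.25 terms: 0.4 * 6.2^1.25 + 0.6 * 1.7^1.25 = 5.07805
RVP_blend = 5.07805^(1/1.25) = 3.669

3.669 psi


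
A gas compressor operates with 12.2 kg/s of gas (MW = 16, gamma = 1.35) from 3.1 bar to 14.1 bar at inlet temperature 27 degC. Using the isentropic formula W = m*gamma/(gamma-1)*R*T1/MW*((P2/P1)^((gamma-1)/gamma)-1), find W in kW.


Isentropic work: W = m*(gamma/(gamma-1))*(R*T1/MW)*((P2/P1)^((gamma-1)/gamma) - 1)
T1 = 27 + 273.15 = 300.15 K
Pressure ratio = 14.1 / 3.1 = 4.54839
Exponent = (1.35 - 1)/1.35 = 0.259259
(P2/P1)^exp - 1 = 4.54839^0.259259 - 1 = 0.481002
W = 12.2 * 1.35 / 0.35 * 8.314 * 300.15 / 16 * 0.481002 = 3530

3530 kW


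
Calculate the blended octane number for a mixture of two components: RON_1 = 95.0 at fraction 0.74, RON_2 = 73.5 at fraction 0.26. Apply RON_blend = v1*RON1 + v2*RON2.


Linear blending: RON_blend = sum(vi * RONi)
Contribution 1: 0.74 * 95.0 = 70.3
Contribution 2: 0.26 * 73.5 = 19.11
RON_blend = 70.3 + 19.11 = 89.41

89.41


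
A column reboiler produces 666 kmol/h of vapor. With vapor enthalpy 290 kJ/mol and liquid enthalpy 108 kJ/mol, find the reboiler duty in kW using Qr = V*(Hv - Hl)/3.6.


Qr = 666 * (290 - 108) / 3.6 = 666 * 182 / 3.6 = 33670

33670 kW


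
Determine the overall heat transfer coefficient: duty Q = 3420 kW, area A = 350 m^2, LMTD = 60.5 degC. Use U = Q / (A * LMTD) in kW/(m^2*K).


From Q = U*A*LMTD, U = Q / (A * LMTD)
U = 3420 / (350 * 60.5) = 3420 / 21175 = 0.1615

0.1615 kW/(m^2*K)


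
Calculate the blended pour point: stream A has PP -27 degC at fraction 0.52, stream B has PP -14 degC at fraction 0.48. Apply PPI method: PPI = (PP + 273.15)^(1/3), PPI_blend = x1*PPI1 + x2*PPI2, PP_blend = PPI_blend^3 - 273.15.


PPI_1 = (-27 + 273.15)^(1/3) = 6.2671
PPI_2 = (-14 + 273.15)^(1/3) = 6.375541
PPI_blend = 0.52 * 6.2671 + 0.48 * 6.375541 = 6.319152
PP_blend = 6.319152^3 - 273.15 = 252.3344 - 273.15 = -20.82

-20.82 degC


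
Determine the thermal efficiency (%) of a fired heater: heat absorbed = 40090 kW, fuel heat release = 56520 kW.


Furnace efficiency = Q_absorbed / Q_fuel * 100
= 40090 / 56520 * 100 = 70.93

70.93 %


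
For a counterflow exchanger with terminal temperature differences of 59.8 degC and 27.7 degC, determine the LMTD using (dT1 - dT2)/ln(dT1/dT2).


LMTD = (dT1 - dT2) / ln(dT1/dT2)
= (59.8 - 27.7) / ln(59.8 / 27.7) = 32.1 / 0.769573 = 41.71

41.71 degC


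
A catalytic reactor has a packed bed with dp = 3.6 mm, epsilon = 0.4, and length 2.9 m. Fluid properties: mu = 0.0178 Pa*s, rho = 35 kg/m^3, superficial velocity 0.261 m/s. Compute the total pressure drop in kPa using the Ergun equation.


dp = 3.6 mm = 0.0036 m
Viscous term = 150*0.0178*0.261*(1-0.4)^2 / (0.0036^2*0.4^3) = 302461
Inertial term = 1.75*35*0.261^2*(1-0.4) / (0.0036*0.4^3) = 10865.7
dP/L = 302461 + 10865.7 = 313327 Pa/m
dP = 313327 * 2.9 / 1000 = 908.6 kPa

908.6 kPa


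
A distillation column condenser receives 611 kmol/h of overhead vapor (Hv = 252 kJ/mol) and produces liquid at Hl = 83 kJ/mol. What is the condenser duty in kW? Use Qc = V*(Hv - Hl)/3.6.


Qc = 611 * (252 - 83) / 3.6 = 611 * 169 / 3.6 = 28680

28680 kW


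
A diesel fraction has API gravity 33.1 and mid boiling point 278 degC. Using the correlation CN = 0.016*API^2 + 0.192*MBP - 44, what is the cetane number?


CN = 0.016 * 33.1^2 + 0.192 * 278 - 44
CN = 17.52976 + 53.376 - 44 = 26.90576

26.90576


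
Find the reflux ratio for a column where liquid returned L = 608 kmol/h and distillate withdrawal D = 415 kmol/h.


Reflux ratio definition: R = L / D (liquid returned / distillate withdrawn)
L = 608 kmol/h, D = 415 kmol/h
R = 608 / 415 = 1.465

1.465


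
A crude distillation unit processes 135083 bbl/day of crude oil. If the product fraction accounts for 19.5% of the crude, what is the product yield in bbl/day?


Crude throughput = 135083 bbl/day
Fraction yield = 19.5%
yield = throughput * fraction / 100
yield = 135083 * 19.5 / 100 = 26341.185

26341.185 bbl/day


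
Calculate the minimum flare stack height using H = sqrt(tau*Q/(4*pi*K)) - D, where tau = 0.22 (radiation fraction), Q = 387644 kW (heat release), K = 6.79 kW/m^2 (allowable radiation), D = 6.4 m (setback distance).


tau*Q/(4*pi*K) = 0.22 * 387644 / (4 * pi * 6.79) = 999.485
sqrt(999.485) = 31.6146
H = 31.6146 - 6.4 = 25.21

25.21 m


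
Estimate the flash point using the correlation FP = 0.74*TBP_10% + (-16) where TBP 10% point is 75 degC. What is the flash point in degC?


FP = 0.74 * 75 + (-16) = 39.5

39.5 degC


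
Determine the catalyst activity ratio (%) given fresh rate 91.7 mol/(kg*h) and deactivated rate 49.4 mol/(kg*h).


Activity (%) = (rate_used / rate_fresh) * 100
rate_used = 49.4, rate_fresh = 91.7
= (49.4 / 91.7) * 100
= 0.5387 * 100 = 53.87

53.87 %


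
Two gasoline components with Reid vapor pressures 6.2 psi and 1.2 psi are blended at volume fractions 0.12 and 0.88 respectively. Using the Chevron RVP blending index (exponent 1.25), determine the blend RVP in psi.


Chevron index: RVP_blend = (sum xi*RVPi^1.25)^(1/1.25)
RVP^1.25 terms: 0.12 * 6.2^1.25 + 0.88 * 1.2^1.25 = 2.27925
RVP_blend = 2.27925^(1/1.25) = 1.933

1.933 psi


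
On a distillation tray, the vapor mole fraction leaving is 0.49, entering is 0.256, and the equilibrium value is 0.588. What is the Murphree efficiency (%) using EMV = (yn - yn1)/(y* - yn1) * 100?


Murphree vapor efficiency: EMV = (y_n - y_(n-1)) / (y*_n - y_(n-1)) * 100
EMV = (0.49 - 0.256) / (0.588 - 0.256) * 100 = 0.234 / 0.332 * 100 = 70.48

70.48 %


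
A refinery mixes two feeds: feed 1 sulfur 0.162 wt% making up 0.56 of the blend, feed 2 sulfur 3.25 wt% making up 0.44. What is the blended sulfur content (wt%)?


Linear sulfur blending: S_blend = x1*S1 + x2*S2
Contribution 1: 0.56 * 0.162 = 0.09072 wt%
Contribution 2: 0.44 * 3.25 = 1.43 wt%
S_blend = 0.09072 + 1.43 = 1.52072

1.52072 wt%


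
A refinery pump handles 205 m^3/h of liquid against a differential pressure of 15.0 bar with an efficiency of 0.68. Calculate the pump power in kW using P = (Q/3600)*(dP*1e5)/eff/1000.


Q = 205 / 3600 = 0.0569444 m^3/s
P = 0.0569444 * (15.0 * 1e5) / 0.68 / 1000 = 125.6

125.6 kW


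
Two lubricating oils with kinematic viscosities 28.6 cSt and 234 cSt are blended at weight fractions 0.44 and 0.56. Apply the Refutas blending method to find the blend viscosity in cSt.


Refutas method: VBN_i = 14.534*ln(ln(visc_i + 0.8)) + 10.975, blended linearly by mass fraction; since VBN is linear in VBI_i = ln(ln(visc_i + 0.8)) and the fractions sum to 1, blend VBI directly: visc = exp(exp(VBI_blend)) - 0.8
VBI_1 = ln(ln(28.6 + 0.8)) = 1.21817
VBI_2 = ln(ln(234 + 0.8)) = 1.69722
VBI_blend = 0.44 * 1.21817 + 0.56 * 1.69722 = 1.48644
visc_blend = exp(exp(1.48644)) - 0.8 = 82.41

82.41 cSt


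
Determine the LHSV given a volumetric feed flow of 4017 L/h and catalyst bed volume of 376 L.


LHSV = volumetric feed rate / catalyst volume
= 4017 L/h / 376 L
= 10.68 h^-1

10.68 h^-1


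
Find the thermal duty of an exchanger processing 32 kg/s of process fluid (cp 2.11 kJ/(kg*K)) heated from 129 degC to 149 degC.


Q = m_dot * cp * delta_T
delta_T = 149 - 129 = 20 K
Q = 32 * 2.11 * 20
= 67.52 * 20
= 1350.4 kW

1350.4 kW


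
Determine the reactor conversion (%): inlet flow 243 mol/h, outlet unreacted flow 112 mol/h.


X = (F_in - F_out) / F_in * 100
Moles reacted = 243 - 112 = 131
X = 131 / 243 * 100
= 0.5391 * 100
= 53.91 %

53.91 %


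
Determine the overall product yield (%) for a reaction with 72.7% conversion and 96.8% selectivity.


Overall yield = conversion (%) * selectivity (%) / 100
Conversion = 72.7%, Selectivity = 96.8%
Y = 72.7 * 96.8 / 100
= 70.3736 %

70.3736 %


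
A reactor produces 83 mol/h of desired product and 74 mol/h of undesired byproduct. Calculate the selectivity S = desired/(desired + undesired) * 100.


Selectivity = desired / (desired + undesired) * 100
Total products = 83 + 74 = 157 mol/h
S = 83 / 157 * 100
= 0.5287 * 100
= 52.87 %

52.87 %


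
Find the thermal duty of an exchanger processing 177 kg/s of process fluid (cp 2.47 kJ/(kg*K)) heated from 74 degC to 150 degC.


Q = m_dot * cp * delta_T
delta_T = 150 - 74 = 76 K
Q = 177 * 2.47 * 76
= 437.19 * 76
= 33226.44 kW

33226.44 kW


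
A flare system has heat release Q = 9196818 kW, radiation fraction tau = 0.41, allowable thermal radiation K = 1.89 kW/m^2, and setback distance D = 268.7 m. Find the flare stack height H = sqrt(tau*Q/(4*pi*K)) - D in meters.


tau*Q/(4*pi*K) = 0.41 * 9196818 / (4 * pi * 1.89) = 158763
sqrt(158763) = 398.451
H = 398.451 - 268.7 = 129.8

129.8 m


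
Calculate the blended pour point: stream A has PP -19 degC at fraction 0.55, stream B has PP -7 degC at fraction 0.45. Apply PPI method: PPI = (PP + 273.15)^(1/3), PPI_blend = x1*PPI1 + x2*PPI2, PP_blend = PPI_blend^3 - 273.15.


PPI_1 = (-19 + 273.15)^(1/3) = 6.334272
PPI_2 = (-7 + 273.15)^(1/3) = 6.432436
PPI_blend = 0.55 * 6.334272 + 0.45 * 6.432436 = 6.378446
PP_blend = 6.378446^3 - 273.15 = 259.5044 - 273.15 = -13.65

-13.65 degC


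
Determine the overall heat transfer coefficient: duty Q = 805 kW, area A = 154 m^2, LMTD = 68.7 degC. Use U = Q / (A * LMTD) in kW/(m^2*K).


From Q = U*A*LMTD, U = Q / (A * LMTD)
U = 805 / (154 * 68.7) = 805 / 10579.8 = 0.07609

0.07609 kW/(m^2*K)


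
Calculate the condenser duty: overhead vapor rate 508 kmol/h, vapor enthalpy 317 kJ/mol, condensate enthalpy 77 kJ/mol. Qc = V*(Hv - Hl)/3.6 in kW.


Qc = 508 * (317 - 77) / 3.6 = 508 * 240 / 3.6 = 33870

33870 kW


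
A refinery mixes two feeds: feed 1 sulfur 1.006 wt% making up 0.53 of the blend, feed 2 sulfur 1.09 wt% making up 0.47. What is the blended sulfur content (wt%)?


Linear sulfur blending: S_blend = x1*S1 + x2*S2
Contribution 1: 0.53 * 1.006 = 0.53318 wt%
Contribution 2: 0.47 * 1.09 = 0.5123 wt%
S_blend = 0.53318 + 0.5123 = 1.04548

1.04548 wt%


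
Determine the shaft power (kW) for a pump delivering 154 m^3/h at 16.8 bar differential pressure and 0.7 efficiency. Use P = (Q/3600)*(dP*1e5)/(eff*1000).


Q = 154 / 3600 = 0.0427778 m^3/s
P = 0.0427778 * (16.8 * 1e5) / 0.7 / 1000 = 102.7

102.7 kW


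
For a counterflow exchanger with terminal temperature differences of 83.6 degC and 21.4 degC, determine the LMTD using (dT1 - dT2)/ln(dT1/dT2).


LMTD = (dT1 - dT2) / ln(dT1/dT2)
= (83.6 - 21.4) / ln(83.6 / 21.4) = 62.2 / 1.36265 = 45.65

45.65 degC


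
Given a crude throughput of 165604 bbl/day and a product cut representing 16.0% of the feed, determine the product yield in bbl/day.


Crude throughput = 165604 bbl/day
Fraction yield = 16.0%
yield = throughput * fraction / 100
yield = 165604 * 16.0 / 100 = 26496.64

26496.64 bbl/day


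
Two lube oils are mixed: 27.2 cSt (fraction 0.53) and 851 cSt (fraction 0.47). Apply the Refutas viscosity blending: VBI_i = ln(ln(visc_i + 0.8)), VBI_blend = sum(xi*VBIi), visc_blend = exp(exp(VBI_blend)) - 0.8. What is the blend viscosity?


Refutas method: VBN_i = 14.534*ln(ln(visc_i + 0.8)) + 10.975, blended linearly by mass fraction; since VBN is linear in VBI_i = ln(ln(visc_i + 0.8)) and the fractions sum to 1, blend VBI directly: visc = exp(exp(VBI_blend)) - 0.8
VBI_1 = ln(ln(27.2 + 0.8)) = 1.20363
VBI_2 = ln(ln(851 + 0.8)) = 1.90915
VBI_blend = 0.53 * 1.20363 + 0.47 * 1.90915 = 1.53522
visc_blend = exp(exp(1.53522)) - 0.8 = 103.0

103.0 cSt


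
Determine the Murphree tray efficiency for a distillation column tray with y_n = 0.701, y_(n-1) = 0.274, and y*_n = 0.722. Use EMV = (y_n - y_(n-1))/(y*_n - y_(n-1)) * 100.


Murphree vapor efficiency: EMV = (y_n - y_(n-1)) / (y*_n - y_(n-1)) * 100
EMV = (0.701 - 0.274) / (0.722 - 0.274) * 100 = 0.427 / 0.448 * 100 = 95.31

95.31 %


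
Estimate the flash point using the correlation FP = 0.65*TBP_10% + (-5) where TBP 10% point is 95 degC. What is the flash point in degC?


FP = 0.65 * 95 + (-5) = 56.75

56.75 degC


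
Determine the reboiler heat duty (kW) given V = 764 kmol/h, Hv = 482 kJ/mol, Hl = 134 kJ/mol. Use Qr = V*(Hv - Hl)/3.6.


Qr = 764 * (482 - 134) / 3.6 = 764 * 348 / 3.6 = 73850

73850 kW


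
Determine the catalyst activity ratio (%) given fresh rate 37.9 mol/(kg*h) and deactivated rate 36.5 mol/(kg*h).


Activity (%) = (rate_used / rate_fresh) * 100
rate_used = 36.5, rate_fresh = 37.9
= (36.5 / 37.9) * 100
= 0.9631 * 100 = 96.31

96.31 %


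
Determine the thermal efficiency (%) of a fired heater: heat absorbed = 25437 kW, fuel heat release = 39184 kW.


Furnace efficiency = Q_absorbed / Q_fuel * 100
= 25437 / 39184 * 100 = 64.92

64.92 %


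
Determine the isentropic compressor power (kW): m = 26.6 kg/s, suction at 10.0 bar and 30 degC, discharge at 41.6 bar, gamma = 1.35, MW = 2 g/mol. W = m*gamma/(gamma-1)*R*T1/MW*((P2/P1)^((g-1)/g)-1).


Isentropic work: W = m*(gamma/(gamma-1))*(R*T1/MW)*((P2/P1)^((gamma-1)/gamma) - 1)
T1 = 30 + 273.15 = 303.15 K
Pressure ratio = 41.6 / 10.0 = 4.16
Exponent = (1.35 - 1)/1.35 = 0.259259
(P2/P1)^exp - 1 = 4.16^0.259259 - 1 = 0.447123
W = 26.6 * 1.35 / 0.35 * 8.314 * 303.15 / 2 * 0.447123 = 57810

57810 kW


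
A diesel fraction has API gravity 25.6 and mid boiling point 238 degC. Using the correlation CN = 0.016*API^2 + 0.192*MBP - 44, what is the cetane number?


CN = 0.016 * 25.6^2 + 0.192 * 238 - 44
CN = 10.48576 + 45.696 - 44 = 12.18176

12.18176


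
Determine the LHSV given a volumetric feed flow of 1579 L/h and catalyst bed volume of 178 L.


LHSV = volumetric feed rate / catalyst volume
= 1579 L/h / 178 L
= 8.871 h^-1

8.871 h^-1


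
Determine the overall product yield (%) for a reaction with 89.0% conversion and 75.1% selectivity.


Overall yield = conversion (%) * selectivity (%) / 100
Conversion = 89.0%, Selectivity = 75.1%
Y = 89.0 * 75.1 / 100
= 66.839 %

66.839 %


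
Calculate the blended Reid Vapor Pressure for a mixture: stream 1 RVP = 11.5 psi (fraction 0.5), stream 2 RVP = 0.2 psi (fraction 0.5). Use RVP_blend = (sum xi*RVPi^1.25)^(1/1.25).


Chevron index: RVP_blend = (sum xi*RVPi^1.25)^(1/1.25)
RVP^1.25 terms: 0.5 * 11.5^1.25 + 0.5 * 0.2^1.25 = 10.6556
RVP_blend = 10.6556^(1/1.25) = 6.638

6.638 psi


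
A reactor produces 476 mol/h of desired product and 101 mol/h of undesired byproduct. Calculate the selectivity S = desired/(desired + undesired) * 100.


Selectivity = desired / (desired + undesired) * 100
Total products = 476 + 101 = 577 mol/h
S = 476 / 577 * 100
= 0.8250 * 100
= 82.50 %

82.50 %


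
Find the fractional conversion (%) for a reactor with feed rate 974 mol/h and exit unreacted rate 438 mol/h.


X = (F_in - F_out) / F_in * 100
Moles reacted = 974 - 438 = 536
X = 536 / 974 * 100
= 0.5503 * 100
= 55.03 %

55.03 %


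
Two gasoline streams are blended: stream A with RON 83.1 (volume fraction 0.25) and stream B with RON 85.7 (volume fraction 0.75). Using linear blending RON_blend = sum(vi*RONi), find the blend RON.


Linear blending: RON_blend = sum(vi * RONi)
Contribution 1: 0.25 * 83.1 = 20.775
Contribution 2: 0.75 * 85.7 = 64.275
RON_blend = 20.775 + 64.275 = 85.05

85.05


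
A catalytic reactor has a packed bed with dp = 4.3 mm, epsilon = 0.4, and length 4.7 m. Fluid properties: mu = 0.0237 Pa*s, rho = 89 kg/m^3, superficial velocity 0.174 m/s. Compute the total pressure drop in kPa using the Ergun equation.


dp = 4.3 mm = 0.0043 m
Viscous term = 150*0.0237*0.174*(1-0.4)^2 / (0.0043^2*0.4^3) = 188180
Inertial term = 1.75*89*0.174^2*(1-0.4) / (0.0043*0.4^3) = 10280.9
dP/L = 188180 + 10280.9 = 198461 Pa/m
dP = 198461 * 4.7 / 1000 = 932.8 kPa

932.8 kPa


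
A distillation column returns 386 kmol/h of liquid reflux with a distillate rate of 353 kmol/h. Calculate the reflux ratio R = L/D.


Reflux ratio definition: R = L / D (liquid returned / distillate withdrawn)
L = 386 kmol/h, D = 353 kmol/h
R = 386 / 353 = 1.093

1.093


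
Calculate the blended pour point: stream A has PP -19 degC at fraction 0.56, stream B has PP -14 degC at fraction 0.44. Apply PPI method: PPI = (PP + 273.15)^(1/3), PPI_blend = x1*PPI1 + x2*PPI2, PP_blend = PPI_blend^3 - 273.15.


PPI_1 = (-19 + 273.15)^(1/3) = 6.334272
PPI_2 = (-14 + 273.15)^(1/3) = 6.375541
PPI_blend = 0.56 * 6.334272 + 0.44 * 6.375541 = 6.35243
PP_blend = 6.35243^3 - 273.15 = 256.3419 - 273.15 = -16.81

-16.81 degC


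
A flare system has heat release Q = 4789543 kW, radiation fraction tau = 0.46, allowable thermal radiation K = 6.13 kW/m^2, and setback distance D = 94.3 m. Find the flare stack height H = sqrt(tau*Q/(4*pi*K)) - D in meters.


tau*Q/(4*pi*K) = 0.46 * 4789543 / (4 * pi * 6.13) = 28601
sqrt(28601) = 169.118
H = 169.118 - 94.3 = 74.82

74.82 m


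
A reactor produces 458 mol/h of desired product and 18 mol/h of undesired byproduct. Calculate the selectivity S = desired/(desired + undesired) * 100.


Selectivity = desired / (desired + undesired) * 100
Total products = 458 + 18 = 476 mol/h
S = 458 / 476 * 100
= 0.9622 * 100
= 96.22 %

96.22 %


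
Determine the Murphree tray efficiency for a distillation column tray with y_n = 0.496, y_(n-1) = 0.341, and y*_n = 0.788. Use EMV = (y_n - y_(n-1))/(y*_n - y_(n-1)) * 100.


Murphree vapor efficiency: EMV = (y_n - y_(n-1)) / (y*_n - y_(n-1)) * 100
EMV = (0.496 - 0.341) / (0.788 - 0.341) * 100 = 0.155 / 0.447 * 100 = 34.68

34.68 %


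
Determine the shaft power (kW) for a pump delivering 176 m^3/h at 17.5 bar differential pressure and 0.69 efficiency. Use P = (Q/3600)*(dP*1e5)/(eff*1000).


Q = 176 / 3600 = 0.0488889 m^3/s
P = 0.0488889 * (17.5 * 1e5) / 0.69 / 1000 = 124.0

124.0 kW


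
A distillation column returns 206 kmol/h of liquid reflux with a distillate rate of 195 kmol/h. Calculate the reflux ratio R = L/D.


Reflux ratio definition: R = L / D (liquid returned / distillate withdrawn)
L = 206 kmol/h, D = 195 kmol/h
R = 206 / 195 = 1.056

1.056
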